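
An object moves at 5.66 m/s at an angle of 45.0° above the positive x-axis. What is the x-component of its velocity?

vₓ = v cos(θ) = 5.66 × cos(45.0°) = 4.0 m/s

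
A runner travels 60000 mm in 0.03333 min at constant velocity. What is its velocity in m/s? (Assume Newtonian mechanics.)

d = 60000 mm × 0.001 = 60.0 m
t = 0.03333 min × 60.0 = 1.9998 s
v = d / t = 60.0 / 1.9998 = 30.0 m/s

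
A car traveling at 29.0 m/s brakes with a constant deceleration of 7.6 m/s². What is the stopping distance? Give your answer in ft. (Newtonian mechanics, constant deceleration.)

d = v₀² / (2a) = 29.0² / (2 × 7.6) = 841.0 / 15.2 = 55.3289 m
d = 55.3289 m / 0.3048 = 181.5 ft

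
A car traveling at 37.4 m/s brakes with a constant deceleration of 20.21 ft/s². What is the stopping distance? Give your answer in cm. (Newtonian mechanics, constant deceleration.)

a = 20.21 ft/s² × 0.3048 = 6.16001 m/s²
d = v₀² / (2a) = 37.4² / (2 × 6.16001) = 1398.76 / 12.32 = 113.536 m
d = 113.536 m / 0.01 = 11350 cm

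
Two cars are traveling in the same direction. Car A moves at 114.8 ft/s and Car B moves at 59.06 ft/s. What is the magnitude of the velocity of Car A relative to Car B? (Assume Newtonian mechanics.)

v_rel = |v_A - v_B| = |114.8 - 59.06| = 55.74 ft/s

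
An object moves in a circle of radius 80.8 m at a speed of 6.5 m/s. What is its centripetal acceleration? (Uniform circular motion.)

a_c = v²/r = 6.5²/80.8 = 42.25/80.8 = 0.52 m/s²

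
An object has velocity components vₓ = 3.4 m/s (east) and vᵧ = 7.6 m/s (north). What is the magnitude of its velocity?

|v| = √(vₓ² + vᵧ²) = √(3.4² + 7.6²) = √(69.32) = 8.33 m/s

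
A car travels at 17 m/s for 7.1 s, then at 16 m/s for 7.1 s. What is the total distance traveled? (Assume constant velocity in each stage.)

d₁ = v₁t₁ = 17 × 7.1 = 120.7 m
d₂ = v₂t₂ = 16 × 7.1 = 113.6 m
d_total = 120.7 + 113.6 = 234.3 m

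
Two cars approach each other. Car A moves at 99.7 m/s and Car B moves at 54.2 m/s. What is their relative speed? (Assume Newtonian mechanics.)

v_rel = v_A + v_B = 99.7 + 54.2 = 153.9 m/s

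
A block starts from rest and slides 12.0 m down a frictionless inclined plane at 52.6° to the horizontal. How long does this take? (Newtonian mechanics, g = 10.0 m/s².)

a = g sin(θ) = 10.0 × sin(52.6°) = 7.9441 m/s²
t = √(2d/a) = √(2 × 12.0 / 7.9441) = 1.74 s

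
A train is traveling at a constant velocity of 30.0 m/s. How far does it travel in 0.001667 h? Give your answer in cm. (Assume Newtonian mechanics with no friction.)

t = 0.001667 h × 3600.0 = 6.0012 s
d = v × t = 30.0 × 6.0012 = 180.036 m
d = 180.036 m / 0.01 = 18000 cm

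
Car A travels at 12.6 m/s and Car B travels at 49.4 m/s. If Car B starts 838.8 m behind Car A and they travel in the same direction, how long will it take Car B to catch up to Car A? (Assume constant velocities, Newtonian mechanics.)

Relative speed: v_rel = 49.4 - 12.6 = 36.8 m/s
Time to catch: t = d₀/v_rel = 838.8/36.8 = 22.79 s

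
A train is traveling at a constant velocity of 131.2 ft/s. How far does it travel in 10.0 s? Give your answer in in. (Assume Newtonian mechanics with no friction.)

v = 131.2 ft/s × 0.3048 = 39.9898 m/s
d = v × t = 39.9898 × 10.0 = 399.898 m
d = 399.898 m / 0.0254 = 15740 in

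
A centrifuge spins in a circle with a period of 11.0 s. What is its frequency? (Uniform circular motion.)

f = 1/T = 1/11.0 = 0.0909 Hz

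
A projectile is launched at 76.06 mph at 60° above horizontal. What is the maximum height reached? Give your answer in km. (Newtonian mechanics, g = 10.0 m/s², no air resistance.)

v₀ = 76.06 mph × 0.44704 = 34.0019 m/s
H = v₀² × sin²(θ) / (2g) = 34.0019² × sin(60°)² / (2 × 10.0) = 1156.13 × 0.75 / 20.0 = 43.3549 m
H = 43.3549 m / 1000.0 = 0.04335 km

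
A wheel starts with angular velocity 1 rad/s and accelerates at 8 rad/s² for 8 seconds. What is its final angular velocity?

ω = ω₀ + αt = 1 + 8 × 8 = 65 rad/s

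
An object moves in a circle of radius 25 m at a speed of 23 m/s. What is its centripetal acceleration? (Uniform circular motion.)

a_c = v²/r = 23²/25 = 529/25 = 21.16 m/s²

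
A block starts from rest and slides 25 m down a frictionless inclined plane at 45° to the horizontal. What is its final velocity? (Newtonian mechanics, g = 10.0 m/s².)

a = g sin(θ) = 10.0 × sin(45°) = 7.0711 m/s²
v = √(2ad) = √(2 × 7.0711 × 25) = 18.8 m/s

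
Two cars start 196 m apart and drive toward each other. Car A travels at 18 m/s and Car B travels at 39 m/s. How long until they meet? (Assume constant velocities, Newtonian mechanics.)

Combined speed: v_combined = 18 + 39 = 57 m/s
Time to meet: t = d/v_combined = 196/57 = 3.44 s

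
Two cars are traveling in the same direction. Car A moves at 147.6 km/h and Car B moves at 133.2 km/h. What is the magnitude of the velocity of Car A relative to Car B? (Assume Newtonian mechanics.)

v_rel = |v_A - v_B| = |147.6 - 133.2| = 14.4 km/h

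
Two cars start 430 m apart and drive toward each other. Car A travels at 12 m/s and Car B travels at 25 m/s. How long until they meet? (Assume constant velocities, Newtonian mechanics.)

Combined speed: v_combined = 12 + 25 = 37 m/s
Time to meet: t = d/v_combined = 430/37 = 11.62 s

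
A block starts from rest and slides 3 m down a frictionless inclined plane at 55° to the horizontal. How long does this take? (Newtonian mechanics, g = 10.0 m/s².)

a = g sin(θ) = 10.0 × sin(55°) = 8.1915 m/s²
t = √(2d/a) = √(2 × 3 / 8.1915) = 0.86 s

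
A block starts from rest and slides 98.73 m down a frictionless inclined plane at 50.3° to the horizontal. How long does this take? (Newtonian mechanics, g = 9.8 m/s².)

a = g sin(θ) = 9.8 × sin(50.3°) = 7.5401 m/s²
t = √(2d/a) = √(2 × 98.73 / 7.5401) = 5.12 s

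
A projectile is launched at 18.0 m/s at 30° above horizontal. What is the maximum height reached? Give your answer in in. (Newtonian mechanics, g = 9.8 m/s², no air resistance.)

H = v₀² × sin²(θ) / (2g) = 18.0² × sin(30°)² / (2 × 9.8) = 324.0 × 0.25 / 19.6 = 4.13265 m
H = 4.13265 m / 0.0254 = 162.7 in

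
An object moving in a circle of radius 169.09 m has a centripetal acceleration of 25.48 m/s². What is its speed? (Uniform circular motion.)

v = √(a_c × r) = √(25.48 × 169.09) = 65.64 m/s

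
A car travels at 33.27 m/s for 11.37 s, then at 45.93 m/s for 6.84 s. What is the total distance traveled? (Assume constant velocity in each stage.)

d₁ = v₁t₁ = 33.27 × 11.37 = 378.2799 m
d₂ = v₂t₂ = 45.93 × 6.84 = 314.1612 m
d_total = 378.2799 + 314.1612 = 692.44 m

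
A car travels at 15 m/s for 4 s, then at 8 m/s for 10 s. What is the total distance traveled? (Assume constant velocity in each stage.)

d₁ = v₁t₁ = 15 × 4 = 60 m
d₂ = v₂t₂ = 8 × 10 = 80 m
d_total = 60 + 80 = 140 m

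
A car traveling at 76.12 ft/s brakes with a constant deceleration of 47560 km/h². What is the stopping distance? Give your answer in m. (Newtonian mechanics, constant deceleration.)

v₀ = 76.12 ft/s × 0.3048 = 23.2014 m/s
a = 47560 km/h² × 7.716049382716049e-05 = 3.66975 m/s²
d = v₀² / (2a) = 23.2014² / (2 × 3.66975) = 538.305 / 7.3395 = 73.34 m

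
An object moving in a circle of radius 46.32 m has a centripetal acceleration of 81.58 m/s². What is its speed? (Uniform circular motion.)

v = √(a_c × r) = √(81.58 × 46.32) = 61.47 m/s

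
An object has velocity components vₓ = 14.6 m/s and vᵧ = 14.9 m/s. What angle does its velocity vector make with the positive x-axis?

θ = arctan(vᵧ/vₓ) = arctan(14.9/14.6) = 45.58°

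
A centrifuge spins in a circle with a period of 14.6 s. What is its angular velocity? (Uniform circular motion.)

ω = 2π/T = 2π/14.6 = 0.4304 rad/s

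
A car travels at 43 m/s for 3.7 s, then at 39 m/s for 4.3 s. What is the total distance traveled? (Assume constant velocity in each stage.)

d₁ = v₁t₁ = 43 × 3.7 = 159.1 m
d₂ = v₂t₂ = 39 × 4.3 = 167.7 m
d_total = 159.1 + 167.7 = 326.8 m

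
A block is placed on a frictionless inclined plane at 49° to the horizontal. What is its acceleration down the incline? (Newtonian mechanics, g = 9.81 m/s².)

a = g sin(θ) = 9.81 × sin(49°) = 9.81 × 0.7547 = 7.4 m/s²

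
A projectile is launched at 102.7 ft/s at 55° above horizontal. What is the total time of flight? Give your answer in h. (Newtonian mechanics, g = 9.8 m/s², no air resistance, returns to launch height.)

v₀ = 102.7 ft/s × 0.3048 = 31.303 m/s
T = 2 × v₀ × sin(θ) / g = 2 × 31.303 × sin(55°) / 9.8 = 2 × 31.303 × 0.819152 / 9.8 = 5.23304 s
T = 5.23304 s / 3600.0 = 0.001454 h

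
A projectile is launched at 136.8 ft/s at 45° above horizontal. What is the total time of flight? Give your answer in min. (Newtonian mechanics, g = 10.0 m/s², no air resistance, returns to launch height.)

v₀ = 136.8 ft/s × 0.3048 = 41.6966 m/s
T = 2 × v₀ × sin(θ) / g = 2 × 41.6966 × sin(45°) / 10.0 = 2 × 41.6966 × 0.707107 / 10.0 = 5.89679 s
T = 5.89679 s / 60.0 = 0.09828 min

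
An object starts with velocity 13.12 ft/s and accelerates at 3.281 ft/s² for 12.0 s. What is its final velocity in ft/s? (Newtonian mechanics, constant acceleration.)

v₀ = 13.12 ft/s × 0.3048 = 3.99898 m/s
a = 3.281 ft/s² × 0.3048 = 1.00005 m/s²
v = v₀ + a × t = 3.99898 + 1.00005 × 12.0 = 15.9996 m/s
v = 15.9996 m/s / 0.3048 = 52.49 ft/s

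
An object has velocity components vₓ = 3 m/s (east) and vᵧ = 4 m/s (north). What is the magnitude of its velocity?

|v| = √(vₓ² + vᵧ²) = √(3² + 4²) = √(25) = 5.0 m/s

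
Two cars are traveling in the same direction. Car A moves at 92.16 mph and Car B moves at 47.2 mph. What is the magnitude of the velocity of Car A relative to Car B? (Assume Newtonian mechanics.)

v_rel = |v_A - v_B| = |92.16 - 47.2| = 44.96 mph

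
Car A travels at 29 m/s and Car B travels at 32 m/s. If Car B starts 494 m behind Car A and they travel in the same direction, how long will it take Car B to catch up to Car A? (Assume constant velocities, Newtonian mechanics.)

Relative speed: v_rel = 32 - 29 = 3 m/s
Time to catch: t = d₀/v_rel = 494/3 = 164.67 s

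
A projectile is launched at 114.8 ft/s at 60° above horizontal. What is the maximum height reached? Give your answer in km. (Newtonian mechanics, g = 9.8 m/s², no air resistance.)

v₀ = 114.8 ft/s × 0.3048 = 34.991 m/s
H = v₀² × sin²(θ) / (2g) = 34.991² × sin(60°)² / (2 × 9.8) = 1224.37 × 0.75 / 19.6 = 46.8509 m
H = 46.8509 m / 1000.0 = 0.04685 km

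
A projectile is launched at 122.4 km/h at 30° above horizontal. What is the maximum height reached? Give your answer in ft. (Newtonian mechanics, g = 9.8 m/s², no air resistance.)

v₀ = 122.4 km/h × 0.2777777777777778 = 34.0 m/s
H = v₀² × sin²(θ) / (2g) = 34.0² × sin(30°)² / (2 × 9.8) = 1156.0 × 0.25 / 19.6 = 14.7449 m
H = 14.7449 m / 0.3048 = 48.38 ft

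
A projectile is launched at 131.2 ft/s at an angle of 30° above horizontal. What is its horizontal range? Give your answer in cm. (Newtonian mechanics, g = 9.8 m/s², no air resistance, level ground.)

v₀ = 131.2 ft/s × 0.3048 = 39.9898 m/s
R = v₀² × sin(2θ) / g = 39.9898² × sin(2 × 30°) / 9.8 = 1599.18 × 0.866025 / 9.8 = 141.319 m
R = 141.319 m / 0.01 = 14130 cm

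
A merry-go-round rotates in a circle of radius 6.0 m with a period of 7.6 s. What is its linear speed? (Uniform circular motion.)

v = 2πr/T = 2π×6.0/7.6 = 4.96 m/s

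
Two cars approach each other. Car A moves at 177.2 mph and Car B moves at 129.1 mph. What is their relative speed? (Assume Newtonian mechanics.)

v_rel = v_A + v_B = 177.2 + 129.1 = 306.3 mph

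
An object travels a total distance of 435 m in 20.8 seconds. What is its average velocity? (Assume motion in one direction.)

v_avg = Δd / Δt = 435 / 20.8 = 20.91 m/s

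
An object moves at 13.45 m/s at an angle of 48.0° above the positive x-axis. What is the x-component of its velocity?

vₓ = v cos(θ) = 13.45 × cos(48.0°) = 9.0 m/s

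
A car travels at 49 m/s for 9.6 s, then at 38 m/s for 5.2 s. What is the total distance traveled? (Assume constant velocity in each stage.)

d₁ = v₁t₁ = 49 × 9.6 = 470.4 m
d₂ = v₂t₂ = 38 × 5.2 = 197.6 m
d_total = 470.4 + 197.6 = 668.0 m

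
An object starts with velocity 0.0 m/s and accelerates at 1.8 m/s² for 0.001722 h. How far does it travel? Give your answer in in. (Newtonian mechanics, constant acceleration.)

t = 0.001722 h × 3600.0 = 6.1992 s
d = v₀ × t + ½ × a × t² = 0.0 × 6.1992 + 0.5 × 1.8 × 6.1992² = 34.5871 m
d = 34.5871 m / 0.0254 = 1362 in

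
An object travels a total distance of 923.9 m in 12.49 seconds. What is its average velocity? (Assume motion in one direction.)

v_avg = Δd / Δt = 923.9 / 12.49 = 73.97 m/s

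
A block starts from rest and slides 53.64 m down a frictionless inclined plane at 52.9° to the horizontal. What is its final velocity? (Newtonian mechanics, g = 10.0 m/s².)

a = g sin(θ) = 10.0 × sin(52.9°) = 7.9758 m/s²
v = √(2ad) = √(2 × 7.9758 × 53.64) = 29.25 m/s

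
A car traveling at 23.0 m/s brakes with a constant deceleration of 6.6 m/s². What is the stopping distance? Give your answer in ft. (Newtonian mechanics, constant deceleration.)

d = v₀² / (2a) = 23.0² / (2 × 6.6) = 529.0 / 13.2 = 40.0758 m
d = 40.0758 m / 0.3048 = 131.5 ft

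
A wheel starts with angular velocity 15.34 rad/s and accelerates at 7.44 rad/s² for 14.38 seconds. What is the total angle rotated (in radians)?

θ = ω₀t + ½αt² = 15.34×14.38 + ½×7.44×14.38² = 989.83 rad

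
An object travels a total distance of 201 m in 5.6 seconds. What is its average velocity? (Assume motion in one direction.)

v_avg = Δd / Δt = 201 / 5.6 = 35.89 m/s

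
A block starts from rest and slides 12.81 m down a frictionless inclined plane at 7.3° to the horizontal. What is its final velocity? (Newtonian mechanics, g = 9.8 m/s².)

a = g sin(θ) = 9.8 × sin(7.3°) = 1.2452 m/s²
v = √(2ad) = √(2 × 1.2452 × 12.81) = 5.65 m/s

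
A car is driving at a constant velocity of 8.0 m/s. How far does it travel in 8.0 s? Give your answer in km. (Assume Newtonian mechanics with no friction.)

d = v × t = 8.0 × 8.0 = 64.0 m
d = 64.0 m / 1000.0 = 0.064 km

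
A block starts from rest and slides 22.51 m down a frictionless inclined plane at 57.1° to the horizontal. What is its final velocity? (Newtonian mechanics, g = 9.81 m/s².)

a = g sin(θ) = 9.81 × sin(57.1°) = 8.2367 m/s²
v = √(2ad) = √(2 × 8.2367 × 22.51) = 19.26 m/s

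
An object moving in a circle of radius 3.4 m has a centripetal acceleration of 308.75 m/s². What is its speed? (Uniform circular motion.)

v = √(a_c × r) = √(308.75 × 3.4) = 32.4 m/s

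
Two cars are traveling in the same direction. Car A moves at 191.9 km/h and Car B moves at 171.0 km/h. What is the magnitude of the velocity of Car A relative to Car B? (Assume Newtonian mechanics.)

v_rel = |v_A - v_B| = |191.9 - 171.0| = 20.9 km/h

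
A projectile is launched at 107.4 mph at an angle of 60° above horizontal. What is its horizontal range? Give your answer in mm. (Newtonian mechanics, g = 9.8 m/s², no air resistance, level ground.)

v₀ = 107.4 mph × 0.44704 = 48.0121 m/s
R = v₀² × sin(2θ) / g = 48.0121² × sin(2 × 60°) / 9.8 = 2305.16 × 0.866025 / 9.8 = 203.707 m
R = 203.707 m / 0.001 = 203700 mm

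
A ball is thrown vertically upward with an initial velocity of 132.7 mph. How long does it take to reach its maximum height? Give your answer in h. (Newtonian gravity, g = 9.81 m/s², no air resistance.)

v₀ = 132.7 mph × 0.44704 = 59.3222 m/s
t_up = v₀ / g = 59.3222 / 9.81 = 6.04712 s
t_up = 6.04712 s / 3600.0 = 0.00168 h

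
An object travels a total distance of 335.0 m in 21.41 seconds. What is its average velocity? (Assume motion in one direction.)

v_avg = Δd / Δt = 335.0 / 21.41 = 15.65 m/s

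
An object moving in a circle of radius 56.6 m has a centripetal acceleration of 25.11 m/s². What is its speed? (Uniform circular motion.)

v = √(a_c × r) = √(25.11 × 56.6) = 37.7 m/s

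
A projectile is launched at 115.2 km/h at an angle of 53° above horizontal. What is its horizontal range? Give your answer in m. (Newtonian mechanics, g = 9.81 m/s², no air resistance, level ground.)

v₀ = 115.2 km/h × 0.2777777777777778 = 32.0 m/s
R = v₀² × sin(2θ) / g = 32.0² × sin(2 × 53°) / 9.81 = 1024.0 × 0.961262 / 9.81 = 100.3 m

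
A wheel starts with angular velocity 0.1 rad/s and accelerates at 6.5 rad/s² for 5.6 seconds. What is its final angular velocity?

ω = ω₀ + αt = 0.1 + 6.5 × 5.6 = 36.5 rad/s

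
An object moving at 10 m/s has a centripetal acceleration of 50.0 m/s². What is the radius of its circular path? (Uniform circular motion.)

r = v²/a_c = 10²/50.0 = 2.0 m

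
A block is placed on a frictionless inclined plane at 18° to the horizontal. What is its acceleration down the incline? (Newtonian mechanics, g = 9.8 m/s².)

a = g sin(θ) = 9.8 × sin(18°) = 9.8 × 0.309 = 3.03 m/s²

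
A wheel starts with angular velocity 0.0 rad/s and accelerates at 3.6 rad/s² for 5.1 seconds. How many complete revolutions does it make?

θ = ω₀t + ½αt² = 0.0×5.1 + ½×3.6×5.1² = 46.818 rad
Total revolutions = θ/(2π) = 46.818/(2π) = 7.45
Complete revolutions = ⌊7.45⌋ = 7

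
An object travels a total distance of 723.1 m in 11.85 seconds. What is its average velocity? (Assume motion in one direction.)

v_avg = Δd / Δt = 723.1 / 11.85 = 61.02 m/s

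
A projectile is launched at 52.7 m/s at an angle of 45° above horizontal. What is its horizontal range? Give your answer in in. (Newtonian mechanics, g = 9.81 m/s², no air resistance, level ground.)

R = v₀² × sin(2θ) / g = 52.7² × sin(2 × 45°) / 9.81 = 2777.29 × 1.0 / 9.81 = 283.108 m
R = 283.108 m / 0.0254 = 11150 in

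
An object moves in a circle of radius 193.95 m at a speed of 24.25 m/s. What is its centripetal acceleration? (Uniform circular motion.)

a_c = v²/r = 24.25²/193.95 = 588.0625/193.95 = 3.03 m/s²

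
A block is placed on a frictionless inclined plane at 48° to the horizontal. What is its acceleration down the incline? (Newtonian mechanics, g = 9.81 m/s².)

a = g sin(θ) = 9.81 × sin(48°) = 9.81 × 0.7431 = 7.29 m/s²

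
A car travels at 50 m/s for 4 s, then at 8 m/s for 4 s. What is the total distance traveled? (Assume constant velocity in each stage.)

d₁ = v₁t₁ = 50 × 4 = 200 m
d₂ = v₂t₂ = 8 × 4 = 32 m
d_total = 200 + 32 = 232 m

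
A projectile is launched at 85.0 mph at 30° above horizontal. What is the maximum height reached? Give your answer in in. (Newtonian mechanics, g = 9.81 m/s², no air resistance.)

v₀ = 85.0 mph × 0.44704 = 37.9984 m/s
H = v₀² × sin²(θ) / (2g) = 37.9984² × sin(30°)² / (2 × 9.81) = 1443.88 × 0.25 / 19.62 = 18.3981 m
H = 18.3981 m / 0.0254 = 724.3 in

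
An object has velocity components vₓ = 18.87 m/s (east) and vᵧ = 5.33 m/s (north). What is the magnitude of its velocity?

|v| = √(vₓ² + vᵧ²) = √(18.87² + 5.33²) = √(384.4858) = 19.61 m/s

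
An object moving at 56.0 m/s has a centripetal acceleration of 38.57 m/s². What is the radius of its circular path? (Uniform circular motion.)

r = v²/a_c = 56.0²/38.57 = 81.31 m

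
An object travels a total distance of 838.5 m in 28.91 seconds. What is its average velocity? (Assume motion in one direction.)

v_avg = Δd / Δt = 838.5 / 28.91 = 29.0 m/s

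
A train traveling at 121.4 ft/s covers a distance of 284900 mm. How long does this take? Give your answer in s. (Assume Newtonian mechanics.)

d = 284900 mm × 0.001 = 284.9 m
v = 121.4 ft/s × 0.3048 = 37.0027 m/s
t = d / v = 284.9 / 37.0027 = 7.699 s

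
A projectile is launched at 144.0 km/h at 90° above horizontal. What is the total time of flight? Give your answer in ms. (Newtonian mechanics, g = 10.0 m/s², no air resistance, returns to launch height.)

v₀ = 144.0 km/h × 0.2777777777777778 = 40.0 m/s
T = 2 × v₀ × sin(θ) / g = 2 × 40.0 × sin(90°) / 10.0 = 2 × 40.0 × 1.0 / 10.0 = 8.0 s
T = 8.0 s / 0.001 = 8000 ms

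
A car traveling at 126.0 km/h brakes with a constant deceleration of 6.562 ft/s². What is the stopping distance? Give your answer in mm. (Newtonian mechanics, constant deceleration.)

v₀ = 126.0 km/h × 0.2777777777777778 = 35.0 m/s
a = 6.562 ft/s² × 0.3048 = 2.0001 m/s²
d = v₀² / (2a) = 35.0² / (2 × 2.0001) = 1225.0 / 4.0002 = 306.235 m
d = 306.235 m / 0.001 = 306200 mm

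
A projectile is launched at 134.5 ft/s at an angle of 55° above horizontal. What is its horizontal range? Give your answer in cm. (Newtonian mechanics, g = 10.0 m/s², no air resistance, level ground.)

v₀ = 134.5 ft/s × 0.3048 = 40.9956 m/s
R = v₀² × sin(2θ) / g = 40.9956² × sin(2 × 55°) / 10.0 = 1680.64 × 0.939693 / 10.0 = 157.929 m
R = 157.929 m / 0.01 = 15790 cm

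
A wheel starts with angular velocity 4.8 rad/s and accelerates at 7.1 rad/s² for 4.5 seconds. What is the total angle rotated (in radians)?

θ = ω₀t + ½αt² = 4.8×4.5 + ½×7.1×4.5² = 93.49 rad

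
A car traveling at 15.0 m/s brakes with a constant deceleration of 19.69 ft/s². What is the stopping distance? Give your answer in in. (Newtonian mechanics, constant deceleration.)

a = 19.69 ft/s² × 0.3048 = 6.00151 m/s²
d = v₀² / (2a) = 15.0² / (2 × 6.00151) = 225.0 / 12.003 = 18.7453 m
d = 18.7453 m / 0.0254 = 738.0 in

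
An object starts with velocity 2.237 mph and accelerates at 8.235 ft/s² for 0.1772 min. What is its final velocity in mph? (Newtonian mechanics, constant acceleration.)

v₀ = 2.237 mph × 0.44704 = 1.00003 m/s
a = 8.235 ft/s² × 0.3048 = 2.51003 m/s²
t = 0.1772 min × 60.0 = 10.632 s
v = v₀ + a × t = 1.00003 + 2.51003 × 10.632 = 27.6867 m/s
v = 27.6867 m/s / 0.44704 = 61.93 mph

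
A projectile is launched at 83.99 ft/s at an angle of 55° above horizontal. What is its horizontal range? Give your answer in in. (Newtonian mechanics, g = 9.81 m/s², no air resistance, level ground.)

v₀ = 83.99 ft/s × 0.3048 = 25.6002 m/s
R = v₀² × sin(2θ) / g = 25.6002² × sin(2 × 55°) / 9.81 = 655.37 × 0.939693 / 9.81 = 62.7774 m
R = 62.7774 m / 0.0254 = 2472 in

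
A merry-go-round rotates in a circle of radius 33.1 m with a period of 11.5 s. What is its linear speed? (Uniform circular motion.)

v = 2πr/T = 2π×33.1/11.5 = 18.08 m/s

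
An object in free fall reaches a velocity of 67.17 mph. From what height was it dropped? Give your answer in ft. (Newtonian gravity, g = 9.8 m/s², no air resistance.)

v = 67.17 mph × 0.44704 = 30.0277 m/s
h = v² / (2g) = 30.0277² / (2 × 9.8) = 46.0032 m
h = 46.0032 m / 0.3048 = 150.9 ft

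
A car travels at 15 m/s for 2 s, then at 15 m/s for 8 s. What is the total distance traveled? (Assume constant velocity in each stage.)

d₁ = v₁t₁ = 15 × 2 = 30 m
d₂ = v₂t₂ = 15 × 8 = 120 m
d_total = 30 + 120 = 150 m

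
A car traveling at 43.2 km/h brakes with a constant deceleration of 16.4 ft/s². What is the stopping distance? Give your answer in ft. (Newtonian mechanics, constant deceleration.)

v₀ = 43.2 km/h × 0.2777777777777778 = 12.0 m/s
a = 16.4 ft/s² × 0.3048 = 4.99872 m/s²
d = v₀² / (2a) = 12.0² / (2 × 4.99872) = 144.0 / 9.99744 = 14.4037 m
d = 14.4037 m / 0.3048 = 47.26 ft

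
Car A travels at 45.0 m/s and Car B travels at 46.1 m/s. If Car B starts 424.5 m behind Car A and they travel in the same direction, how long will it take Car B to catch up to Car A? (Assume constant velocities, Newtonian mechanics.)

Relative speed: v_rel = 46.1 - 45.0 = 1.1 m/s
Time to catch: t = d₀/v_rel = 424.5/1.1 = 385.91 s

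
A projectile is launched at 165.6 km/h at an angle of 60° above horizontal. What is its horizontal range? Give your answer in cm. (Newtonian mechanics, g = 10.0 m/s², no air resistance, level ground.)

v₀ = 165.6 km/h × 0.2777777777777778 = 46.0 m/s
R = v₀² × sin(2θ) / g = 46.0² × sin(2 × 60°) / 10.0 = 2116.0 × 0.866025 / 10.0 = 183.251 m
R = 183.251 m / 0.01 = 18330 cm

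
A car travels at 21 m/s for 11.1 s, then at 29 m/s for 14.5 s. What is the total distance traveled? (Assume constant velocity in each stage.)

d₁ = v₁t₁ = 21 × 11.1 = 233.1 m
d₂ = v₂t₂ = 29 × 14.5 = 420.5 m
d_total = 233.1 + 420.5 = 653.6 m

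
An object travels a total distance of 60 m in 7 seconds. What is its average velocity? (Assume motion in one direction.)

v_avg = Δd / Δt = 60 / 7 = 8.57 m/s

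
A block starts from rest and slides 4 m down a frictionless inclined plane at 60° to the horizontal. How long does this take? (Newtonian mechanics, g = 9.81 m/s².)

a = g sin(θ) = 9.81 × sin(60°) = 8.4957 m/s²
t = √(2d/a) = √(2 × 4 / 8.4957) = 0.97 s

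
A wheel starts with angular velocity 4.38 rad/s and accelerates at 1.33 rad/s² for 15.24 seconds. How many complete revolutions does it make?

θ = ω₀t + ½αt² = 4.38×15.24 + ½×1.33×15.24² = 221.202504 rad
Total revolutions = θ/(2π) = 221.202504/(2π) = 35.21
Complete revolutions = ⌊35.21⌋ = 35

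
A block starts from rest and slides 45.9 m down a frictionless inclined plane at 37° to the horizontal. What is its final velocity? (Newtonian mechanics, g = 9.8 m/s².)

a = g sin(θ) = 9.8 × sin(37°) = 5.8978 m/s²
v = √(2ad) = √(2 × 5.8978 × 45.9) = 23.27 m/s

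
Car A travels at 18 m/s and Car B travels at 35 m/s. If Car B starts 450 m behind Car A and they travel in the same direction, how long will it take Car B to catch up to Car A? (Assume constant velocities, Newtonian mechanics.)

Relative speed: v_rel = 35 - 18 = 17 m/s
Time to catch: t = d₀/v_rel = 450/17 = 26.47 s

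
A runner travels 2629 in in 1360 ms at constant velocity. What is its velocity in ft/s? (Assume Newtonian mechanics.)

d = 2629 in × 0.0254 = 66.7766 m
t = 1360 ms × 0.001 = 1.36 s
v = d / t = 66.7766 / 1.36 = 49.1004 m/s
v = 49.1004 m/s / 0.3048 = 161.1 ft/s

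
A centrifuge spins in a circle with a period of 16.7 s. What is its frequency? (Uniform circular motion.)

f = 1/T = 1/16.7 = 0.0599 Hz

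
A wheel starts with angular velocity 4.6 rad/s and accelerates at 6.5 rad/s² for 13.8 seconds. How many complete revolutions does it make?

θ = ω₀t + ½αt² = 4.6×13.8 + ½×6.5×13.8² = 682.41 rad
Total revolutions = θ/(2π) = 682.41/(2π) = 108.61
Complete revolutions = ⌊108.61⌋ = 108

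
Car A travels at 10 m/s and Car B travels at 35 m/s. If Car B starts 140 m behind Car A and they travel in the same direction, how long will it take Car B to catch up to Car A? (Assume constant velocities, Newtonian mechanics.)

Relative speed: v_rel = 35 - 10 = 25 m/s
Time to catch: t = d₀/v_rel = 140/25 = 5.6 s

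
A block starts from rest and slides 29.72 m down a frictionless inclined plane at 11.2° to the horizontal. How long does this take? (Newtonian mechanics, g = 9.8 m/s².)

a = g sin(θ) = 9.8 × sin(11.2°) = 1.9035 m/s²
t = √(2d/a) = √(2 × 29.72 / 1.9035) = 5.59 s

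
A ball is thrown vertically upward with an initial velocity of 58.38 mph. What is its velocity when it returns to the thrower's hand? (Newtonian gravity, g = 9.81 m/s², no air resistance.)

By conservation of energy (no air resistance), the ball returns to the throw height with the same speed as launch, but directed downward.
|v_ground| = v₀ = 58.38 mph
v_ground = 58.38 mph (downward)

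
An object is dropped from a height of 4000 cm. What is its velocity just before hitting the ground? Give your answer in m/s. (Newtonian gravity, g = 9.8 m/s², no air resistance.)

h = 4000 cm × 0.01 = 40.0 m
v = √(2gh) = √(2 × 9.8 × 40.0) = 28.0 m/s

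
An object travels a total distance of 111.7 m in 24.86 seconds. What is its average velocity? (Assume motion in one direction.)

v_avg = Δd / Δt = 111.7 / 24.86 = 4.49 m/s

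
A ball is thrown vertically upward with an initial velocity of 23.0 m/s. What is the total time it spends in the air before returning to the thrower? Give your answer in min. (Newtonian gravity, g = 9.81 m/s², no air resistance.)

t_total = 2 × v₀ / g = 2 × 23.0 / 9.81 = 4.68909 s
t_total = 4.68909 s / 60.0 = 0.07815 min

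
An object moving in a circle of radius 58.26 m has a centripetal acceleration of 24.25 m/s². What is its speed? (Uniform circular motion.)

v = √(a_c × r) = √(24.25 × 58.26) = 37.59 m/s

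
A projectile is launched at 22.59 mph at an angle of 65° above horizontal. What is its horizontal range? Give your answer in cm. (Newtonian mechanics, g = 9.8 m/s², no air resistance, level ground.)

v₀ = 22.59 mph × 0.44704 = 10.0986 m/s
R = v₀² × sin(2θ) / g = 10.0986² × sin(2 × 65°) / 9.8 = 101.982 × 0.766044 / 9.8 = 7.9717 m
R = 7.9717 m / 0.01 = 797.2 cm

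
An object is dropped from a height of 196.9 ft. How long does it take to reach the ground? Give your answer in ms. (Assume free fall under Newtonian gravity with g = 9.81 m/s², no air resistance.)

h = 196.9 ft × 0.3048 = 60.0151 m
t = √(2h/g) = √(2 × 60.0151 / 9.81) = 3.49793 s
t = 3.49793 s / 0.001 = 3498 ms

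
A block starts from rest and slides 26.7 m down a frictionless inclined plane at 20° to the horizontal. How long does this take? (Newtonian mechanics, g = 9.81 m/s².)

a = g sin(θ) = 9.81 × sin(20°) = 3.3552 m/s²
t = √(2d/a) = √(2 × 26.7 / 3.3552) = 3.99 s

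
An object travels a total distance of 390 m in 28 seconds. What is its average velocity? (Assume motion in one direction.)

v_avg = Δd / Δt = 390 / 28 = 13.93 m/s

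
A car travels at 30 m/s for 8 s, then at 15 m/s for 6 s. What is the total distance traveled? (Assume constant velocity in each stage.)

d₁ = v₁t₁ = 30 × 8 = 240 m
d₂ = v₂t₂ = 15 × 6 = 90 m
d_total = 240 + 90 = 330 m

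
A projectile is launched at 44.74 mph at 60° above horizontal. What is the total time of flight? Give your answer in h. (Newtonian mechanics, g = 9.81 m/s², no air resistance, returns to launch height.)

v₀ = 44.74 mph × 0.44704 = 20.0006 m/s
T = 2 × v₀ × sin(θ) / g = 2 × 20.0006 × sin(60°) / 9.81 = 2 × 20.0006 × 0.866025 / 9.81 = 3.5313 s
T = 3.5313 s / 3600.0 = 0.0009809 h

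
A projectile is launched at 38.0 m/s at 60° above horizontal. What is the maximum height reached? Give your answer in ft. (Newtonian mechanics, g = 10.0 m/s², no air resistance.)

H = v₀² × sin²(θ) / (2g) = 38.0² × sin(60°)² / (2 × 10.0) = 1444.0 × 0.75 / 20.0 = 54.15 m
H = 54.15 m / 0.3048 = 177.7 ft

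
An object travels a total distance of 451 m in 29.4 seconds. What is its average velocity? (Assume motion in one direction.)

v_avg = Δd / Δt = 451 / 29.4 = 15.34 m/s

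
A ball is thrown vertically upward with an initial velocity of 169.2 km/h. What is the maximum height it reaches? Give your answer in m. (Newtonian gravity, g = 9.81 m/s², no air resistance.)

v₀ = 169.2 km/h × 0.2777777777777778 = 47.0 m/s
h_max = v₀² / (2g) = 47.0² / (2 × 9.81) = 2209.0 / 19.62 = 112.6 m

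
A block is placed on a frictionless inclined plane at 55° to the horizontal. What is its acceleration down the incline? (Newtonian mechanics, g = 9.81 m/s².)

a = g sin(θ) = 9.81 × sin(55°) = 9.81 × 0.8192 = 8.04 m/s²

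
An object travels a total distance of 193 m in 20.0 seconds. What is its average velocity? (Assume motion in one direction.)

v_avg = Δd / Δt = 193 / 20.0 = 9.65 m/s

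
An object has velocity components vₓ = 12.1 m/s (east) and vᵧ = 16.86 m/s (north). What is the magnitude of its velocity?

|v| = √(vₓ² + vᵧ²) = √(12.1² + 16.86²) = √(430.6696) = 20.75 m/s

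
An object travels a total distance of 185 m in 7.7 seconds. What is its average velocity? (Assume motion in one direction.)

v_avg = Δd / Δt = 185 / 7.7 = 24.03 m/s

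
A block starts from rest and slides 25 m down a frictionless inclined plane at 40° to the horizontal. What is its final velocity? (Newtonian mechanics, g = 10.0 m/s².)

a = g sin(θ) = 10.0 × sin(40°) = 6.4279 m/s²
v = √(2ad) = √(2 × 6.4279 × 25) = 17.93 m/s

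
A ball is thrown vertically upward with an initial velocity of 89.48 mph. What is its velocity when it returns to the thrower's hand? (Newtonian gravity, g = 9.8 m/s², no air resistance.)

By conservation of energy (no air resistance), the ball returns to the throw height with the same speed as launch, but directed downward.
|v_ground| = v₀ = 89.48 mph
v_ground = 89.48 mph (downward)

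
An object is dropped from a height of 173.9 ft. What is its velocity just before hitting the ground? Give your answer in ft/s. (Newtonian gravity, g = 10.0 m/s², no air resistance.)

h = 173.9 ft × 0.3048 = 53.0047 m
v = √(2gh) = √(2 × 10.0 × 53.0047) = 32.5591 m/s
v = 32.5591 m/s / 0.3048 = 106.8 ft/s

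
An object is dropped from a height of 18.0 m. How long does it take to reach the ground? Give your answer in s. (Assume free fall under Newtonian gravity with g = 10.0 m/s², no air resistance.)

t = √(2h/g) = √(2 × 18.0 / 10.0) = 1.897 s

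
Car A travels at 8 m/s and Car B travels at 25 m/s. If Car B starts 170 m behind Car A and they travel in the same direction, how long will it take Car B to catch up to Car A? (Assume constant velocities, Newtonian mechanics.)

Relative speed: v_rel = 25 - 8 = 17 m/s
Time to catch: t = d₀/v_rel = 170/17 = 10.0 s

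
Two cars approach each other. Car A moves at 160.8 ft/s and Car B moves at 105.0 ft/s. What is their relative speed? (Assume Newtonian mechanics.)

v_rel = v_A + v_B = 160.8 + 105.0 = 265.8 ft/s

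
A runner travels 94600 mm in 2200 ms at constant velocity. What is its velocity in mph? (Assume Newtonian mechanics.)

d = 94600 mm × 0.001 = 94.6 m
t = 2200 ms × 0.001 = 2.2 s
v = d / t = 94.6 / 2.2 = 43.0 m/s
v = 43.0 m/s / 0.44704 = 96.19 mph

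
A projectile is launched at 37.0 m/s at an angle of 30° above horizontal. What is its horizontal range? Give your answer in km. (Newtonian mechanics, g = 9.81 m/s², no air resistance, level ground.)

R = v₀² × sin(2θ) / g = 37.0² × sin(2 × 30°) / 9.81 = 1369.0 × 0.866025 / 9.81 = 120.855 m
R = 120.855 m / 1000.0 = 0.1209 km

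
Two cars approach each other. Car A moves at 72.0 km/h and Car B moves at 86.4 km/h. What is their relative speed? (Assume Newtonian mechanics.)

v_rel = v_A + v_B = 72.0 + 86.4 = 158.4 km/h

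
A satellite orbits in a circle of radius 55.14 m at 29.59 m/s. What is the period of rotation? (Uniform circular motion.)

T = 2πr/v = 2π×55.14/29.59 = 11.71 s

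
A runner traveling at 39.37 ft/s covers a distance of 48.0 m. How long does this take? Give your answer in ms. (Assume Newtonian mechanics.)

v = 39.37 ft/s × 0.3048 = 12.0 m/s
t = d / v = 48.0 / 12.0 = 4.0 s
t = 4.0 s / 0.001 = 4000 ms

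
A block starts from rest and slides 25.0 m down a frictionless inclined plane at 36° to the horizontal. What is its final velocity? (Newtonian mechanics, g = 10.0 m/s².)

a = g sin(θ) = 10.0 × sin(36°) = 5.8779 m/s²
v = √(2ad) = √(2 × 5.8779 × 25.0) = 17.14 m/s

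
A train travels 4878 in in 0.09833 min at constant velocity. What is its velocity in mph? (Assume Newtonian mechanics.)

d = 4878 in × 0.0254 = 123.901 m
t = 0.09833 min × 60.0 = 5.8998 s
v = d / t = 123.901 / 5.8998 = 21.0009 m/s
v = 21.0009 m/s / 0.44704 = 46.98 mph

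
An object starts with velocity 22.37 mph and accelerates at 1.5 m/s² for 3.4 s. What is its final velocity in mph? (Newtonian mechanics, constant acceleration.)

v₀ = 22.37 mph × 0.44704 = 10.0003 m/s
v = v₀ + a × t = 10.0003 + 1.5 × 3.4 = 15.1003 m/s
v = 15.1003 m/s / 0.44704 = 33.78 mph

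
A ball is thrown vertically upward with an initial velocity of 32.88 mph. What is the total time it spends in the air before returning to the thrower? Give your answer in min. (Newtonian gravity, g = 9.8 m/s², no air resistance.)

v₀ = 32.88 mph × 0.44704 = 14.6987 m/s
t_total = 2 × v₀ / g = 2 × 14.6987 / 9.8 = 2.99973 s
t_total = 2.99973 s / 60.0 = 0.05 min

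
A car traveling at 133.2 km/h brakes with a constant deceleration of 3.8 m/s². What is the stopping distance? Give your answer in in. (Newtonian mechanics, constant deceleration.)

v₀ = 133.2 km/h × 0.2777777777777778 = 37.0 m/s
d = v₀² / (2a) = 37.0² / (2 × 3.8) = 1369.0 / 7.6 = 180.132 m
d = 180.132 m / 0.0254 = 7092 in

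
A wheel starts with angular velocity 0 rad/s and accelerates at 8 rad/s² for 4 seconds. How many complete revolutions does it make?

θ = ω₀t + ½αt² = 0×4 + ½×8×4² = 64.0 rad
Total revolutions = θ/(2π) = 64.0/(2π) = 10.19
Complete revolutions = ⌊10.19⌋ = 10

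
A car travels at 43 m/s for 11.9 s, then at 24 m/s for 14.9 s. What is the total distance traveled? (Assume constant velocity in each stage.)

d₁ = v₁t₁ = 43 × 11.9 = 511.7 m
d₂ = v₂t₂ = 24 × 14.9 = 357.6 m
d_total = 511.7 + 357.6 = 869.3 m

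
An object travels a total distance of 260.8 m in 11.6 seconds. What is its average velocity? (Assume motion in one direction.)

v_avg = Δd / Δt = 260.8 / 11.6 = 22.48 m/s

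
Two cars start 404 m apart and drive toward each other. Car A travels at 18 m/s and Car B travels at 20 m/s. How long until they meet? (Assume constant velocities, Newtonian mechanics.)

Combined speed: v_combined = 18 + 20 = 38 m/s
Time to meet: t = d/v_combined = 404/38 = 10.63 s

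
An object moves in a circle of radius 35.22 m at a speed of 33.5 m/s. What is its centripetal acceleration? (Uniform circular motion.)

a_c = v²/r = 33.5²/35.22 = 1122.25/35.22 = 31.86 m/s²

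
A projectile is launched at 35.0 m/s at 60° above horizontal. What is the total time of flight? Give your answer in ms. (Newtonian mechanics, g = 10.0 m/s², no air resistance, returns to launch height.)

T = 2 × v₀ × sin(θ) / g = 2 × 35.0 × sin(60°) / 10.0 = 2 × 35.0 × 0.866025 / 10.0 = 6.06218 s
T = 6.06218 s / 0.001 = 6062 ms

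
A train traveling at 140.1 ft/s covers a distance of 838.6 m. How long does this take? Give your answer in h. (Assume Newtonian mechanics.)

v = 140.1 ft/s × 0.3048 = 42.7025 m/s
t = d / v = 838.6 / 42.7025 = 19.6382 s
t = 19.6382 s / 3600.0 = 0.005455 h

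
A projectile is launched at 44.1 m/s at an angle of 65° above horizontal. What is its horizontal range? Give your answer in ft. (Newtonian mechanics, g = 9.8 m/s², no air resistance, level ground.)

R = v₀² × sin(2θ) / g = 44.1² × sin(2 × 65°) / 9.8 = 1944.81 × 0.766044 / 9.8 = 152.021 m
R = 152.021 m / 0.3048 = 498.8 ft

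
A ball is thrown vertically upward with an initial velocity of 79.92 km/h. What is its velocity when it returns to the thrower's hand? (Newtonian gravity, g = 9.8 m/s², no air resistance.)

By conservation of energy (no air resistance), the ball returns to the throw height with the same speed as launch, but directed downward.
|v_ground| = v₀ = 79.92 km/h
v_ground = 79.92 km/h (downward)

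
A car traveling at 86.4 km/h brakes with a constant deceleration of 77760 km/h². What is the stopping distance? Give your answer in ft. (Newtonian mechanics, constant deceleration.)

v₀ = 86.4 km/h × 0.2777777777777778 = 24.0 m/s
a = 77760 km/h² × 7.716049382716049e-05 = 6.0 m/s²
d = v₀² / (2a) = 24.0² / (2 × 6.0) = 576.0 / 12.0 = 48.0 m
d = 48.0 m / 0.3048 = 157.5 ft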